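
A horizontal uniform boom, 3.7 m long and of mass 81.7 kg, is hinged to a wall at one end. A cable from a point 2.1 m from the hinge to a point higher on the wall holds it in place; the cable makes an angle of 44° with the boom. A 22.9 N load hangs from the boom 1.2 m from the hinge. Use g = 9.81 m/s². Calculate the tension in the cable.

T ≈ 1040 N

Take torques about the hinge: T sin 44° · 2.1 = 81.7×9.81×1.85 + 22.9×1.2 = 1510.2 N·m.
So T = 1510.2 / (0.6947 × 2.1) = 1035.3 N.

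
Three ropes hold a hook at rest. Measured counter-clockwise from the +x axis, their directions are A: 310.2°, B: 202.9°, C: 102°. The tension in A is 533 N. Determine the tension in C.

Resolve: ΣF_x = 533 cos 310.2° + T_B cos 202.9° + T_C cos 102° = 0.
        ΣF_y = 533 sin 310.2° + T_B sin 202.9° + T_C sin 102° = 0.
The known terms sum to (344, -407.1) N, so -0.9212 T_B − 0.2079 T_C = -344 and -0.3891 T_B + 0.9781 T_C = 407.1.
Solving simultaneously: T_B = 256.5 N, T_C = 518.2 N.

T_C ≈ 518 N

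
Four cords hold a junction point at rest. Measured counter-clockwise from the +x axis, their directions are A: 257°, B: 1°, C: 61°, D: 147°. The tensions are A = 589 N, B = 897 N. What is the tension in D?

T_D ≈ 941 N

Resolve: ΣF_x = 589 cos 257° + 897 cos 1° + T_C cos 61° + T_D cos 147° = 0.
        ΣF_y = 589 sin 257° + 897 sin 1° + T_C sin 61° + T_D sin 147° = 0.
The known terms sum to (764.4, -558.2) N, so 0.4848 T_C − 0.8387 T_D = -764.4 and 0.8746 T_C + 0.5446 T_D = 558.2.
Solving simultaneously: T_C = 52.01 N, T_D = 941.5 N.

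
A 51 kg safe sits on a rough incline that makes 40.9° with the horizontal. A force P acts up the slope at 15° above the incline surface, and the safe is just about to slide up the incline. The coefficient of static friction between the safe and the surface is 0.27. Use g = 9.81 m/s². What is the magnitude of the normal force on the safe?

N ≈ 271 N

On the verge of sliding up the incline, friction equals μN and acts down the slope.
Perpendicular: N + P sin 15° = W cos 40.9° = 378.2 N.
Along incline: P cos 15° = W sin 40.9° + μN  with W sin 40.9° = 327.6 N.
Solving the pair for P and N: P = 414.8 N, N = 270.8 N (and f = μN = 73.12 N).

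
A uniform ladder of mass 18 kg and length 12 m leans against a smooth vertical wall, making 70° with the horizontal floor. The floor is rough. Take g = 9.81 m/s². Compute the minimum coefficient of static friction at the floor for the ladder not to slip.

ΣF_y = 0: N_floor = 18×9.81 = 176.58 N.
Torques about the foot: N_wall · 12 sin 70° = 18×9.81×6 cos 70° → N_wall = 32.135 N.
ΣF_x = 0: f_floor = N_wall = 32.135 N.
μ_min = f_floor / N_floor = 32.135 / 176.58 = 0.182.

μ_min ≈ 0.182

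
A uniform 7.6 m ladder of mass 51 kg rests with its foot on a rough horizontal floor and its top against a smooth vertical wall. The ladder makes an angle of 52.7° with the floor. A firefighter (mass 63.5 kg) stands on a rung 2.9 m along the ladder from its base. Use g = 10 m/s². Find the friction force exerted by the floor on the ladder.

f ≈ 379 N

Torques about the foot: N_wall · 7.6 sin 52.7° = 51×10×3.8 cos 52.7° + 63.5×10×2.9 cos 52.7° → N_wall = 378.84 N.
ΣF_x = 0: f_floor = N_wall = 378.84 N.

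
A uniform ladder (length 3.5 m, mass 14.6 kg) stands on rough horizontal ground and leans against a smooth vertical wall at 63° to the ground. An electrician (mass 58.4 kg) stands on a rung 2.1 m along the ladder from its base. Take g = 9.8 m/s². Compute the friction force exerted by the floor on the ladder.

f ≈ 211 N

Torques about the foot: N_wall · 3.5 sin 63° = 14.6×9.8×1.75 cos 63° + 58.4×9.8×2.1 cos 63° → N_wall = 211.42 N.
ΣF_x = 0: f_floor = N_wall = 211.42 N.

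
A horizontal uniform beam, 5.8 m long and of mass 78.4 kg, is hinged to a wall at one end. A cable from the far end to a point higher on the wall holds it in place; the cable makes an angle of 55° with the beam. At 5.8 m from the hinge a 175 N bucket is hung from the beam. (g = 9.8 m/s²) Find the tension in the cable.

T ≈ 683 N

Take torques about the hinge: T sin 55° · 5.8 = 78.4×9.8×2.9 + 175×5.8 = 3243.1 N·m.
So T = 3243.1 / (0.8192 × 5.8) = 682.61 N.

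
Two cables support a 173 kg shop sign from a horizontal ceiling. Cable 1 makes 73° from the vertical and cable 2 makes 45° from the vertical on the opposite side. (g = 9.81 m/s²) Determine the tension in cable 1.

T_1 ≈ 1360 N

Angles from the horizontal: cable 1 is 90° − 73° = 17°, cable 2 is 90° − 45° = 45°.
Weight W = 173 × 9.81 = 1697 N acts straight down.
Horizontal: T_1 cos 17° = T_2 cos 45°  →  T_2 = 1.352 T_1.
Vertical: T_1 sin 17° + T_2 sin 45° = 1697.
Substituting the horizontal relation into the vertical equation gives 1.249 T_1 = 1697, so T_1 = 1359 N.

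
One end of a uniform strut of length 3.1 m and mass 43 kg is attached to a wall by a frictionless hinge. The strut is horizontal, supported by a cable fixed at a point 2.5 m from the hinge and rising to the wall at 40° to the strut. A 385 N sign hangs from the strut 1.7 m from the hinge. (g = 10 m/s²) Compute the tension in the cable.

Take torques about the hinge: T sin 40° · 2.5 = 43×10×1.55 + 385×1.7 = 1321 N·m.
So T = 1321 / (0.6428 × 2.5) = 822.04 N.

T ≈ 822 N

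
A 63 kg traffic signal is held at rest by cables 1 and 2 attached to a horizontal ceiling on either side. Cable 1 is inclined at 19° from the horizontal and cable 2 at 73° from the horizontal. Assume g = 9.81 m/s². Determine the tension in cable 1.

Weight W = 63 × 9.81 = 618 N acts straight down.
Horizontal: T_1 cos 19° = T_2 cos 73°  →  T_2 = 3.234 T_1.
Vertical: T_1 sin 19° + T_2 sin 73° = 618.
Substituting the horizontal relation into the vertical equation gives 3.418 T_1 = 618, so T_1 = 180.8 N.

T_1 ≈ 181 N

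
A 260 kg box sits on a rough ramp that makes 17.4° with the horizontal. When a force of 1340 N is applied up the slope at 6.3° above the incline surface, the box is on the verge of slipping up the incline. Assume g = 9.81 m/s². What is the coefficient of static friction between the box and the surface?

On the verge of sliding up the incline, friction is at its maximum μN and acts down the slope.
Perpendicular to incline: N = W cos 17.4° − P sin 6.3° = 2434 − 147 = 2287 N.
Along incline: P cos 6.3° − μN = W sin 17.4° → μ = −(W sin 17.4° − P cos 6.3°) / N = 0.2489.

μ ≈ 0.249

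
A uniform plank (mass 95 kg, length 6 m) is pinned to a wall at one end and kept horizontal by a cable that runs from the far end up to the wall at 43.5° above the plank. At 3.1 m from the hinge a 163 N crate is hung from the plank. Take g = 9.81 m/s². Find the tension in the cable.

Take torques about the hinge: T sin 43.5° · 6 = 95×9.81×3 + 163×3.1 = 3301.2 N·m.
So T = 3301.2 / (0.6884 × 6) = 799.29 N.

T ≈ 799 N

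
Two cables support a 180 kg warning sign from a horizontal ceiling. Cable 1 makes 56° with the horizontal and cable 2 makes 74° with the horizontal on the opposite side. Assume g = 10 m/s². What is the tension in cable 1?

T_1 ≈ 648 N

Weight W = 180 × 10 = 1800 N acts straight down.
Horizontal: T_1 cos 56° = T_2 cos 74°  →  T_2 = 2.029 T_1.
Vertical: T_1 sin 56° + T_2 sin 74° = 1800.
Substituting the horizontal relation into the vertical equation gives 2.779 T_1 = 1800, so T_1 = 647.7 N.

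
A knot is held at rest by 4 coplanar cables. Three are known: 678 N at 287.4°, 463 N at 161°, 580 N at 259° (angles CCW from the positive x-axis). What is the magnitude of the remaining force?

Sum the known components: ΣF_x = -345.7 N, ΣF_y = -1066 N.
For equilibrium the remaining force must supply (−ΣF_x, −ΣF_y) = (345.7, 1066) N.
Magnitude = √((345.7)² + (1066)²) = 1120 N; direction = atan2(1066, 345.7) = 72.0°.

F ≈ 1120 N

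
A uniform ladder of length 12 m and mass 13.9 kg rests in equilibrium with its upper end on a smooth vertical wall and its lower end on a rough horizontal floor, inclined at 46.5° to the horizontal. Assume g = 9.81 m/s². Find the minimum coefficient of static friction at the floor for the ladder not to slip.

ΣF_y = 0: N_floor = 13.9×9.81 = 136.36 N.
Torques about the foot: N_wall · 12 sin 46.5° = 13.9×9.81×6 cos 46.5° → N_wall = 64.7 N.
ΣF_x = 0: f_floor = N_wall = 64.7 N.
μ_min = f_floor / N_floor = 64.7 / 136.36 = 0.4745.

μ_min ≈ 0.474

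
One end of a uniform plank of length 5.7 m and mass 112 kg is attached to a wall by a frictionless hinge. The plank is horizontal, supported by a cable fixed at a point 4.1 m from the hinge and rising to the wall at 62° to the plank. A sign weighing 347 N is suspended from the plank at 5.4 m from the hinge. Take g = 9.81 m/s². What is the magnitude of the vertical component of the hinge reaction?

Take torques about the hinge: T sin 62° · 4.1 = 112×9.81×2.85 + 347×5.4 = 5005.2 N·m.
So T = 5005.2 / (0.8829 × 4.1) = 1382.6 N.
ΣF_y = 0: H_y = (112×9.81 + 347) − T sin 62° = 1445.7 − 1220.8 = 224.95 N.

|H_y| ≈ 225 N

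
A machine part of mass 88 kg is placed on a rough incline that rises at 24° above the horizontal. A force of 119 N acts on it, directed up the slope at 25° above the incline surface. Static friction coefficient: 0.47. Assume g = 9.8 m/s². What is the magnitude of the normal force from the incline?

Axes along / perpendicular to the incline. W sin 24° = 350.8 N down-slope; W cos 24° = 787.8 N into the surface.
Perpendicular: N = W cos 24° − P sin 25° = 787.8 − 50.29 = 737.6 N.
Along incline: P cos 25° + f = W sin 24° (friction acts up-slope) → f = 350.8 − 107.9 = 242.9 N.
|f| = 242.9 N ≤ μN = 346.6 N, so the machine part is indeed static.

N ≈ 738 N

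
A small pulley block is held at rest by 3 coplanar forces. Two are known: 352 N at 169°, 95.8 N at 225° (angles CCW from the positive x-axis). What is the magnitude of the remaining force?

Sum the known components: ΣF_x = -413.3 N, ΣF_y = -0.5761 N.
For equilibrium the remaining force must supply (−ΣF_x, −ΣF_y) = (413.3, 0.5761) N.
Magnitude = √((413.3)² + (0.5761)²) = 413.3 N; direction = atan2(0.5761, 413.3) = 0.1°.

F ≈ 413 N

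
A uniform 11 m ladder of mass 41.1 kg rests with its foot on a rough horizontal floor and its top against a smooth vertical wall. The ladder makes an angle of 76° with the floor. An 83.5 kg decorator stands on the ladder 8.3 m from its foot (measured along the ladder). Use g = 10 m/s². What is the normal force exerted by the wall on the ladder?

N_wall ≈ 208 N

Torques about the foot: N_wall · 11 sin 76° = 41.1×10×5.5 cos 76° + 83.5×10×8.3 cos 76° → N_wall = 208.32 N.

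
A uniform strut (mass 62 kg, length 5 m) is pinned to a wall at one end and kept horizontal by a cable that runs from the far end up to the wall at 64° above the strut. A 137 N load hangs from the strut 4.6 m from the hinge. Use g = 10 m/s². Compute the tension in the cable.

T ≈ 485 N

Take torques about the hinge: T sin 64° · 5 = 62×10×2.5 + 137×4.6 = 2180.2 N·m.
So T = 2180.2 / (0.8988 × 5) = 485.14 N.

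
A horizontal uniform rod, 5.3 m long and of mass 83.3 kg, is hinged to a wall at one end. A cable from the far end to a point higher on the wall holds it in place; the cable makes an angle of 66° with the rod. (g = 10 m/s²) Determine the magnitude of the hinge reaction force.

|H| ≈ 456 N

Take torques about the hinge: T sin 66° · 5.3 = 83.3×10×2.65 = 2207.4 N·m.
So T = 2207.4 / (0.9135 × 5.3) = 455.92 N.
ΣF_x = 0: H_x = T cos 66° = 185.44 N.
ΣF_y = 0: H_y = (83.3×10) − T sin 66° = 833 − 416.5 = 416.5 N.
|H| = √(H_x² + H_y²) = √((185.44)² + (416.5)²) = 455.92 N.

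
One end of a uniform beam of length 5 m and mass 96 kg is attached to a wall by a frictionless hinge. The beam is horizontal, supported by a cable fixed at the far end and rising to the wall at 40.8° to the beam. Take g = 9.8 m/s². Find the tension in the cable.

T ≈ 720 N

Take torques about the hinge: T sin 40.8° · 5 = 96×9.8×2.5 = 2352 N·m.
So T = 2352 / (0.6534 × 5) = 719.9 N.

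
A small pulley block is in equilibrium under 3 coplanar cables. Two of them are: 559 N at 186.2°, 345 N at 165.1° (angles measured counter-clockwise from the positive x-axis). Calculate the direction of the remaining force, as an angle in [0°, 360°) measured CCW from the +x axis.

Sum the known components: ΣF_x = -889.1 N, ΣF_y = 28.34 N.
For equilibrium the remaining force must supply (−ΣF_x, −ΣF_y) = (889.1, -28.34) N.
Magnitude = √((889.1)² + (-28.34)²) = 889.6 N; direction = atan2(-28.34, 889.1) = 358.2°.

θ ≈ 358°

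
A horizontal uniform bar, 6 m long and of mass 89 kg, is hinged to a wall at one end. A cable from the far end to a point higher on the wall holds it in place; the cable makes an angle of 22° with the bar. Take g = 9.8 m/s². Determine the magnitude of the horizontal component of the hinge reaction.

Take torques about the hinge: T sin 22° · 6 = 89×9.8×3 = 2616.6 N·m.
So T = 2616.6 / (0.3746 × 6) = 1164.2 N.
ΣF_x = 0: H_x = T cos 22° = 1079.4 N.

H_x ≈ 1080 N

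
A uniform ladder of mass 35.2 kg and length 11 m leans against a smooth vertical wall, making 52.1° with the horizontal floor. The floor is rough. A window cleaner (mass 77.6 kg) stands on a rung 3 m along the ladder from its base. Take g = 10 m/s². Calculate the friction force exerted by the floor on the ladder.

Torques about the foot: N_wall · 11 sin 52.1° = 35.2×10×5.5 cos 52.1° + 77.6×10×3 cos 52.1° → N_wall = 301.77 N.
ΣF_x = 0: f_floor = N_wall = 301.77 N.

f ≈ 302 N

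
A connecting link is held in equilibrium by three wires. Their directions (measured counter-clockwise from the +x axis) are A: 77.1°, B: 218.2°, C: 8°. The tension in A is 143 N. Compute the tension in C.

Resolve: ΣF_x = 143 cos 77.1° + T_B cos 218.2° + T_C cos 8° = 0.
        ΣF_y = 143 sin 77.1° + T_B sin 218.2° + T_C sin 8° = 0.
The known terms sum to (31.92, 139.4) N, so -0.7859 T_B + 0.9903 T_C = -31.92 and -0.6184 T_B + 0.1392 T_C = -139.4.
Solving simultaneously: T_B = 265.6 N, T_C = 178.5 N.

T_C ≈ 179 N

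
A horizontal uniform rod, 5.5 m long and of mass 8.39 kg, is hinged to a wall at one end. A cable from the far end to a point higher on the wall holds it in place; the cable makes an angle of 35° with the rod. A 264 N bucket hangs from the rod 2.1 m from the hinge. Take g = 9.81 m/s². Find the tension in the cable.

T ≈ 247 N

Take torques about the hinge: T sin 35° · 5.5 = 8.39×9.81×2.75 + 264×2.1 = 780.74 N·m.
So T = 780.74 / (0.5736 × 5.5) = 247.49 N.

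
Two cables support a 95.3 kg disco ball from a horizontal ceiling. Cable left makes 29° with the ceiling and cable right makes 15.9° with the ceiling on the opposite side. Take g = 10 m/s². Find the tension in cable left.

T_left ≈ 1300 N

Weight W = 95.3 × 10 = 953 N acts straight down.
Horizontal: T_left cos 29° = T_right cos 15.9°  →  T_right = 0.9094 T_left.
Vertical: T_left sin 29° + T_right sin 15.9° = 953.
Substituting the horizontal relation into the vertical equation gives 0.734 T_left = 953, so T_left = 1298 N.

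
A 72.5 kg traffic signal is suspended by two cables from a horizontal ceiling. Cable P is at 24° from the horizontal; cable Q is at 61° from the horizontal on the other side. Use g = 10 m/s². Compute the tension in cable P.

Weight W = 72.5 × 10 = 725 N acts straight down.
Horizontal: T_P cos 24° = T_Q cos 61°  →  T_Q = 1.884 T_P.
Vertical: T_P sin 24° + T_Q sin 61° = 725.
Substituting the horizontal relation into the vertical equation gives 2.055 T_P = 725, so T_P = 352.8 N.

T_P ≈ 353 N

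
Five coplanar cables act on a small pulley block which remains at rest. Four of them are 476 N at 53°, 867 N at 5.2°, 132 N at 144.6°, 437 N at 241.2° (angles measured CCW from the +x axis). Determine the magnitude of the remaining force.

Sum the known components: ΣF_x = 831.8 N, ΣF_y = 152.2 N.
For equilibrium the remaining force must supply (−ΣF_x, −ΣF_y) = (-831.8, -152.2) N.
Magnitude = √((-831.8)² + (-152.2)²) = 845.6 N; direction = atan2(-152.2, -831.8) = 190.4°.

F ≈ 846 N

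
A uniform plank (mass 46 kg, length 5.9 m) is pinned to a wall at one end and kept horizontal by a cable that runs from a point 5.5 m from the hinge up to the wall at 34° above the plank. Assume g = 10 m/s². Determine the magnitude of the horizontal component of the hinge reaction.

H_x ≈ 366 N

Take torques about the hinge: T sin 34° · 5.5 = 46×10×2.95 = 1357 N·m.
So T = 1357 / (0.5592 × 5.5) = 441.22 N.
ΣF_x = 0: H_x = T cos 34° = 365.79 N.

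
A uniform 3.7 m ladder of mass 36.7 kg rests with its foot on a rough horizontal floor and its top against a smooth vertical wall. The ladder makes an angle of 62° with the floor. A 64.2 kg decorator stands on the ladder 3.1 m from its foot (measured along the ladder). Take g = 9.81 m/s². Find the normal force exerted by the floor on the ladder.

N_floor ≈ 990 N

ΣF_y = 0: N_floor = 36.7×9.81 + 64.2×9.81 = 989.83 N.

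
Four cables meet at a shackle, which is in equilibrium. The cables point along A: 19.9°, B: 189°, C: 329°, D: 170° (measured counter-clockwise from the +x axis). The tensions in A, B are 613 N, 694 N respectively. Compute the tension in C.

Resolve: ΣF_x = 613 cos 19.9° + 694 cos 189° + T_C cos 329° + T_D cos 170° = 0.
        ΣF_y = 613 sin 19.9° + 694 sin 189° + T_C sin 329° + T_D sin 170° = 0.
The known terms sum to (-109.1, 100.1) N, so 0.8572 T_C − 0.9848 T_D = 109.1 and -0.5150 T_C + 0.1736 T_D = -100.1.
Solving simultaneously: T_C = 222.2 N, T_D = 82.66 N.

T_C ≈ 222 N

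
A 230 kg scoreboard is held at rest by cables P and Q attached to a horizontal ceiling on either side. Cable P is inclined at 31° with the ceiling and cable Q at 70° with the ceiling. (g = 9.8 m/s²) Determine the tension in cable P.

T_P ≈ 785 N

Weight W = 230 × 9.8 = 2254 N acts straight down.
Horizontal: T_P cos 31° = T_Q cos 70°  →  T_Q = 2.506 T_P.
Vertical: T_P sin 31° + T_Q sin 70° = 2254.
Substituting the horizontal relation into the vertical equation gives 2.87 T_P = 2254, so T_P = 785.3 N.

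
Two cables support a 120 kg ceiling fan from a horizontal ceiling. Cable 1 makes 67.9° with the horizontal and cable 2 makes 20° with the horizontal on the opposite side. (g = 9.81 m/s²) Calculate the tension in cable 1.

Weight W = 120 × 9.81 = 1177 N acts straight down.
Horizontal: T_1 cos 67.9° = T_2 cos 20°  →  T_2 = 0.4004 T_1.
Vertical: T_1 sin 67.9° + T_2 sin 20° = 1177.
Substituting the horizontal relation into the vertical equation gives 1.063 T_1 = 1177, so T_1 = 1107 N.

T_1 ≈ 1110 N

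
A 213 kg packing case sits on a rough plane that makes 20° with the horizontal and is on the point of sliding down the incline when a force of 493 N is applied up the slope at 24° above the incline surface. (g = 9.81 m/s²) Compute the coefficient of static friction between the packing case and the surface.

μ ≈ 0.150

On the verge of sliding down the incline, friction is at its maximum μN and acts up the slope.
Perpendicular to incline: N = W cos 20° − P sin 24° = 1964 − 200.5 = 1763 N.
Along incline: P cos 24° + μN = W sin 20° → μ = (W sin 20° − P cos 24°) / N = 0.1499.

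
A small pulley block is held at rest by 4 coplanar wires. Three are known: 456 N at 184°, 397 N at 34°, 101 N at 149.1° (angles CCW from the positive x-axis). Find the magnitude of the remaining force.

F ≈ 322 N

Sum the known components: ΣF_x = -212.4 N, ΣF_y = 242.1 N.
For equilibrium the remaining force must supply (−ΣF_x, −ΣF_y) = (212.4, -242.1) N.
Magnitude = √((212.4)² + (-242.1)²) = 322.1 N; direction = atan2(-242.1, 212.4) = 311.3°.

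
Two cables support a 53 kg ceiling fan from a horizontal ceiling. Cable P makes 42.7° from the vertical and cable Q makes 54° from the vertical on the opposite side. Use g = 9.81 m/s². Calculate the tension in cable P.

T_P ≈ 424 N

Angles from the horizontal: cable P is 90° − 42.7° = 47.3°, cable Q is 90° − 54° = 36°.
Weight W = 53 × 9.81 = 519.9 N acts straight down.
Horizontal: T_P cos 47.3° = T_Q cos 36°  →  T_Q = 0.8383 T_P.
Vertical: T_P sin 47.3° + T_Q sin 36° = 519.9.
Substituting the horizontal relation into the vertical equation gives 1.228 T_P = 519.9, so T_P = 423.5 N.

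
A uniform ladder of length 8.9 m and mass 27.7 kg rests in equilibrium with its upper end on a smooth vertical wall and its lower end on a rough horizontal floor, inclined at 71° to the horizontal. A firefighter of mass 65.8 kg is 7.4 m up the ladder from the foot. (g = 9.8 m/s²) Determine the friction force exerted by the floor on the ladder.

Torques about the foot: N_wall · 8.9 sin 71° = 27.7×9.8×4.45 cos 71° + 65.8×9.8×7.4 cos 71° → N_wall = 231.35 N.
ΣF_x = 0: f_floor = N_wall = 231.35 N.

f ≈ 231 N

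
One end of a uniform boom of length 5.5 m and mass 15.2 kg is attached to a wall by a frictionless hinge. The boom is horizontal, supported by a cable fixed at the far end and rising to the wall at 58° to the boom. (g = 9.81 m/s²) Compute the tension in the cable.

T ≈ 87.9 N

Take torques about the hinge: T sin 58° · 5.5 = 15.2×9.81×2.75 = 410.06 N·m.
So T = 410.06 / (0.8480 × 5.5) = 87.915 N.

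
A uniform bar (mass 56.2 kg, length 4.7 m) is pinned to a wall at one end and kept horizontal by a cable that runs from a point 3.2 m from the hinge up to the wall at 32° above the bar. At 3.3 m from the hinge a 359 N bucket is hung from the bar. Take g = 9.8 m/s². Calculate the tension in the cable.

T ≈ 1460 N

Take torques about the hinge: T sin 32° · 3.2 = 56.2×9.8×2.35 + 359×3.3 = 2479 N·m.
So T = 2479 / (0.5299 × 3.2) = 1461.9 N.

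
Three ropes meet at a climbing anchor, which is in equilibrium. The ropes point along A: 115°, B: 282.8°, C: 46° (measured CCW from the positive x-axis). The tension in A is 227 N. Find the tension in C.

Resolve: ΣF_x = 227 cos 115° + T_B cos 282.8° + T_C cos 46° = 0.
        ΣF_y = 227 sin 115° + T_B sin 282.8° + T_C sin 46° = 0.
The known terms sum to (-95.93, 205.7) N, so 0.2215 T_B + 0.6947 T_C = 95.93 and -0.9751 T_B + 0.7193 T_C = -205.7.
Solving simultaneously: T_B = 253.3 N, T_C = 57.33 N.

T_C ≈ 57.3 N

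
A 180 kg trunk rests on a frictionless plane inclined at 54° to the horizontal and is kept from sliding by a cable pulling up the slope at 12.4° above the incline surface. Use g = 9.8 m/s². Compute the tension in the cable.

Take axes along and perpendicular to the incline. Weight components: W sin 54° = 1427 N down-slope, W cos 54° = 1037 N into the surface.
Along incline: T cos 12.4° = W sin 54° → T = 1461 N.
Perpendicular: N = W cos 54° − T sin 12.4° = 723.1 N.

T ≈ 1460 N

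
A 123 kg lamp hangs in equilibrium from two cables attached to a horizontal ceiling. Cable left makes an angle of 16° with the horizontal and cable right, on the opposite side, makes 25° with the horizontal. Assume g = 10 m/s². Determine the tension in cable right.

Weight W = 123 × 10 = 1230 N acts straight down.
Horizontal: T_left cos 16° = T_right cos 25°  →  T_left = 0.9428 T_right.
Vertical: T_left sin 16° + T_right sin 25° = 1230.
Substituting the horizontal relation into the vertical equation gives 0.6825 T_right = 1230, so T_right = 1802 N.

T_right ≈ 1800 N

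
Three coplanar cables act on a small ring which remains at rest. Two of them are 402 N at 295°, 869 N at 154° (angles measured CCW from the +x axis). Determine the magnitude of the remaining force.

F ≈ 611 N

Sum the known components: ΣF_x = -611.2 N, ΣF_y = 16.61 N.
For equilibrium the remaining force must supply (−ΣF_x, −ΣF_y) = (611.2, -16.61) N.
Magnitude = √((611.2)² + (-16.61)²) = 611.4 N; direction = atan2(-16.61, 611.2) = 358.4°.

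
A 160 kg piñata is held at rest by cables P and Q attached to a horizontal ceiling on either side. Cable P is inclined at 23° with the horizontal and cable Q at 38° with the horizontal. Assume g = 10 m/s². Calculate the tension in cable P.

Weight W = 160 × 10 = 1600 N acts straight down.
Horizontal: T_P cos 23° = T_Q cos 38°  →  T_Q = 1.168 T_P.
Vertical: T_P sin 23° + T_Q sin 38° = 1600.
Substituting the horizontal relation into the vertical equation gives 1.11 T_P = 1600, so T_P = 1442 N.

T_P ≈ 1440 N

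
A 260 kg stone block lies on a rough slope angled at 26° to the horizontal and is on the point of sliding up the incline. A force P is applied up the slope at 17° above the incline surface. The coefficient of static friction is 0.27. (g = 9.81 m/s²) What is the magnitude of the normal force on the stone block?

N ≈ 1800 N

On the verge of sliding up the incline, friction equals μN and acts down the slope.
Perpendicular: N + P sin 17° = W cos 26° = 2292 N.
Along incline: P cos 17° = W sin 26° + μN  with W sin 26° = 1118 N.
Solving the pair for P and N: P = 1678 N, N = 1802 N (and f = μN = 486.5 N).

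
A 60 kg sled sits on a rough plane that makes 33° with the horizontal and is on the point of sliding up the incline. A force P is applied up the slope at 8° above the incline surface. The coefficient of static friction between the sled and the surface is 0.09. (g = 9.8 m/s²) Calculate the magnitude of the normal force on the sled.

On the verge of sliding up the incline, friction equals μN and acts down the slope.
Perpendicular: N + P sin 8° = W cos 33° = 493.1 N.
Along incline: P cos 8° = W sin 33° + μN  with W sin 33° = 320.2 N.
Solving the pair for P and N: P = 363.6 N, N = 442.5 N (and f = μN = 39.83 N).

N ≈ 443 N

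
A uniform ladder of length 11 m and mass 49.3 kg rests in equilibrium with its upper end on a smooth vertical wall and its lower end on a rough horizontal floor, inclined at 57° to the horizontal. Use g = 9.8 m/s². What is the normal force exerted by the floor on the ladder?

N_floor ≈ 483 N

ΣF_y = 0: N_floor = 49.3×9.8 = 483.14 N.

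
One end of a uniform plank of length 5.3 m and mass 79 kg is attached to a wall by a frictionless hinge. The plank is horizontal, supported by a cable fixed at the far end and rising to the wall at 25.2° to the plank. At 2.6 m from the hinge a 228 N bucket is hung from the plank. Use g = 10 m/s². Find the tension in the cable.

Take torques about the hinge: T sin 25.2° · 5.3 = 79×10×2.65 + 228×2.6 = 2686.3 N·m.
So T = 2686.3 / (0.4258 × 5.3) = 1190.4 N.

T ≈ 1190 N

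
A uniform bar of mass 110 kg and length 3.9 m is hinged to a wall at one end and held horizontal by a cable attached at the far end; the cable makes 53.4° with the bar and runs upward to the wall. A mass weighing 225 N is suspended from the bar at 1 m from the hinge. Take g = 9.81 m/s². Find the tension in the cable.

T ≈ 744 N

Take torques about the hinge: T sin 53.4° · 3.9 = 110×9.81×1.95 + 225×1 = 2329.2 N·m.
So T = 2329.2 / (0.8028 × 3.9) = 743.93 N.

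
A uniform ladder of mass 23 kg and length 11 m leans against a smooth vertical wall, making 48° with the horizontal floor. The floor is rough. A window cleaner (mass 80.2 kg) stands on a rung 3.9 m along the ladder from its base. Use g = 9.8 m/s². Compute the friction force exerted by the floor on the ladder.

Torques about the foot: N_wall · 11 sin 48° = 23×9.8×5.5 cos 48° + 80.2×9.8×3.9 cos 48° → N_wall = 352.38 N.
ΣF_x = 0: f_floor = N_wall = 352.38 N.

f ≈ 352 N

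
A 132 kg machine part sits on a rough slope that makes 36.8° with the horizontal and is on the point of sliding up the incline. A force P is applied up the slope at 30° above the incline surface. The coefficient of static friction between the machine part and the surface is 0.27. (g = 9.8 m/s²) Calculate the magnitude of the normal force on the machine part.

N ≈ 509 N

On the verge of sliding up the incline, friction equals μN and acts down the slope.
Perpendicular: N + P sin 30° = W cos 36.8° = 1036 N.
Along incline: P cos 30° = W sin 36.8° + μN  with W sin 36.8° = 774.9 N.
Solving the pair for P and N: P = 1053 N, N = 509.1 N (and f = μN = 137.5 N).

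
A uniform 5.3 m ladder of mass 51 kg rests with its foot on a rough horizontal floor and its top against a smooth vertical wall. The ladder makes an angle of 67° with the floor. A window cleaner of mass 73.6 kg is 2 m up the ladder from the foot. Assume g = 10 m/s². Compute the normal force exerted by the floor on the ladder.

ΣF_y = 0: N_floor = 51×10 + 73.6×10 = 1246 N.

N_floor ≈ 1250 N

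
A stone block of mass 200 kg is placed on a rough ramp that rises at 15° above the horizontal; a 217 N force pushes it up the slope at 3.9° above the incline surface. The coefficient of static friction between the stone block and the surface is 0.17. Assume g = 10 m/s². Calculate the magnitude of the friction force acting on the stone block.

f ≈ 301 N

Axes along / perpendicular to the incline. W sin 15° = 517.6 N down-slope; W cos 15° = 1932 N into the surface.
Perpendicular: N = W cos 15° − P sin 3.9° = 1932 − 14.76 = 1917 N.
Along incline: P cos 3.9° + f = W sin 15° (friction acts up-slope) → f = 517.6 − 216.5 = 301.1 N.
|f| = 301.1 N ≤ μN = 325.9 N, so the stone block is indeed static.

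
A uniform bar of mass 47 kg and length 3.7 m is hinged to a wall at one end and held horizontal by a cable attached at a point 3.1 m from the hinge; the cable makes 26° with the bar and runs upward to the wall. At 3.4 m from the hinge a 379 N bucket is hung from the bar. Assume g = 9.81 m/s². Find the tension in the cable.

Take torques about the hinge: T sin 26° · 3.1 = 47×9.81×1.85 + 379×3.4 = 2141.6 N·m.
So T = 2141.6 / (0.4384 × 3.1) = 1575.9 N.

T ≈ 1580 N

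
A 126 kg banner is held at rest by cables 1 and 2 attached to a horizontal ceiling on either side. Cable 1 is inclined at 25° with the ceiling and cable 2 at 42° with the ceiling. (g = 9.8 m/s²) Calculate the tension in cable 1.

T_1 ≈ 997 N

Weight W = 126 × 9.8 = 1235 N acts straight down.
Horizontal: T_1 cos 25° = T_2 cos 42°  →  T_2 = 1.22 T_1.
Vertical: T_1 sin 25° + T_2 sin 42° = 1235.
Substituting the horizontal relation into the vertical equation gives 1.239 T_1 = 1235, so T_1 = 996.9 N.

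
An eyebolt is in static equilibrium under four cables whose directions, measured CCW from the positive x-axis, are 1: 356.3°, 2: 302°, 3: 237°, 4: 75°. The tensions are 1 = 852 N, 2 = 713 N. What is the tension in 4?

Resolve: ΣF_x = 852 cos 356.3° + 713 cos 302° + T_3 cos 237° + T_4 cos 75° = 0.
        ΣF_y = 852 sin 356.3° + 713 sin 302° + T_3 sin 237° + T_4 sin 75° = 0.
The known terms sum to (1228, -659.6) N, so -0.5446 T_3 + 0.2588 T_4 = -1228 and -0.8387 T_3 + 0.9659 T_4 = 659.6.
Solving simultaneously: T_3 = 4391 N, T_4 = 4496 N.

T_4 ≈ 4500 N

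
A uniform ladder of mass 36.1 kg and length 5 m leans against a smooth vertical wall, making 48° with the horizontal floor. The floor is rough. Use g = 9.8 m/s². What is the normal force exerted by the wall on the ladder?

Torques about the foot: N_wall · 5 sin 48° = 36.1×9.8×2.5 cos 48° → N_wall = 159.27 N.

N_wall ≈ 159 N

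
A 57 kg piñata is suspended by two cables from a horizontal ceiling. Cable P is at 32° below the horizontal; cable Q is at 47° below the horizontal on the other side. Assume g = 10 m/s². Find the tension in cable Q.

T_Q ≈ 492 N

Weight W = 57 × 10 = 570 N acts straight down.
Horizontal: T_P cos 32° = T_Q cos 47°  →  T_P = 0.8042 T_Q.
Vertical: T_P sin 32° + T_Q sin 47° = 570.
Substituting the horizontal relation into the vertical equation gives 1.158 T_Q = 570, so T_Q = 492.4 N.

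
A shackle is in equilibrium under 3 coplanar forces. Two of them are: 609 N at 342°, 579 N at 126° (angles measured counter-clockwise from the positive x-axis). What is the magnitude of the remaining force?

Sum the known components: ΣF_x = 238.9 N, ΣF_y = 280.2 N.
For equilibrium the remaining force must supply (−ΣF_x, −ΣF_y) = (-238.9, -280.2) N.
Magnitude = √((-238.9)² + (-280.2)²) = 368.2 N; direction = atan2(-280.2, -238.9) = 229.6°.

F ≈ 368 N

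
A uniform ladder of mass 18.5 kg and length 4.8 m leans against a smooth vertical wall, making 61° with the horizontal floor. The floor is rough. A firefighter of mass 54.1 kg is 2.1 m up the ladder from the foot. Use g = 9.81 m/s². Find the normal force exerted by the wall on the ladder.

N_wall ≈ 179 N

Torques about the foot: N_wall · 4.8 sin 61° = 18.5×9.81×2.4 cos 61° + 54.1×9.81×2.1 cos 61° → N_wall = 179 N.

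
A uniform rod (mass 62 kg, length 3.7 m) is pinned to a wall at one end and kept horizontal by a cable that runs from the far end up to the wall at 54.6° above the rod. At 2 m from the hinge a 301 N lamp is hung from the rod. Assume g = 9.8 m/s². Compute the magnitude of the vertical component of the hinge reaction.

Take torques about the hinge: T sin 54.6° · 3.7 = 62×9.8×1.85 + 301×2 = 1726.1 N·m.
So T = 1726.1 / (0.8151 × 3.7) = 572.31 N.
ΣF_y = 0: H_y = (62×9.8 + 301) − T sin 54.6° = 908.6 − 466.5 = 442.1 N.

|H_y| ≈ 442 N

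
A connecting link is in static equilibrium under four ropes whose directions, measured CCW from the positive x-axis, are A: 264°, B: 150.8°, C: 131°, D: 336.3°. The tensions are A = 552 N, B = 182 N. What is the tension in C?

Resolve: ΣF_x = 552 cos 264° + 182 cos 150.8° + T_C cos 131° + T_D cos 336.3° = 0.
        ΣF_y = 552 sin 264° + 182 sin 150.8° + T_C sin 131° + T_D sin 336.3° = 0.
The known terms sum to (-216.6, -460.2) N, so -0.6561 T_C + 0.9157 T_D = 216.6 and 0.7547 T_C − 0.4019 T_D = 460.2.
Solving simultaneously: T_C = 1190 N, T_D = 1089 N.

T_C ≈ 1190 N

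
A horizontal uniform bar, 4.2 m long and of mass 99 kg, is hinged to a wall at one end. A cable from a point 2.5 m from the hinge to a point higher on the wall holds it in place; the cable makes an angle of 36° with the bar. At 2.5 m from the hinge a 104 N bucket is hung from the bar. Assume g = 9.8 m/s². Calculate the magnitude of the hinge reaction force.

Take torques about the hinge: T sin 36° · 2.5 = 99×9.8×2.1 + 104×2.5 = 2297.4 N·m.
So T = 2297.4 / (0.5878 × 2.5) = 1563.4 N.
ΣF_x = 0: H_x = T cos 36° = 1264.9 N.
ΣF_y = 0: H_y = (99×9.8 + 104) − T sin 36° = 1074.2 − 918.97 = 155.23 N.
|H| = √(H_x² + H_y²) = √((1264.9)² + (155.23)²) = 1274.3 N.

|H| ≈ 1270 N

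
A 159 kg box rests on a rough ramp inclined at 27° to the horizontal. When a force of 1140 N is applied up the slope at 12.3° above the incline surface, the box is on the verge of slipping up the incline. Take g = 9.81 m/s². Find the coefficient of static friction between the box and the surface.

On the verge of sliding up the incline, friction is at its maximum μN and acts down the slope.
Perpendicular to incline: N = W cos 27° − P sin 12.3° = 1390 − 242.9 = 1147 N.
Along incline: P cos 12.3° − μN = W sin 27° → μ = −(W sin 27° − P cos 12.3°) / N = 0.3537.

μ ≈ 0.354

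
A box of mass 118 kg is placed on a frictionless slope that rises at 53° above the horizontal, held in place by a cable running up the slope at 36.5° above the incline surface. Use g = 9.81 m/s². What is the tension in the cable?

T ≈ 1150 N

Take axes along and perpendicular to the incline. Weight components: W sin 53° = 924.5 N down-slope, W cos 53° = 696.6 N into the surface.
Along incline: T cos 36.5° = W sin 53° → T = 1150 N.
Perpendicular: N = W cos 53° − T sin 36.5° = 12.57 N.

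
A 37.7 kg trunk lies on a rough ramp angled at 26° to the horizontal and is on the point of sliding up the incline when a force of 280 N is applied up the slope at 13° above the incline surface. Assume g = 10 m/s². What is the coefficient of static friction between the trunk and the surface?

μ ≈ 0.390

On the verge of sliding up the incline, friction is at its maximum μN and acts down the slope.
Perpendicular to incline: N = W cos 26° − P sin 13° = 338.8 − 62.99 = 275.9 N.
Along incline: P cos 13° − μN = W sin 26° → μ = −(W sin 26° − P cos 13°) / N = 0.3899.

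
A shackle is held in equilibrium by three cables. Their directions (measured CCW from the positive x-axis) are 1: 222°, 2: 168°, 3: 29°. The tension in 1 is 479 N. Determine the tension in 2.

Resolve: ΣF_x = 479 cos 222° + T_2 cos 168° + T_3 cos 29° = 0.
        ΣF_y = 479 sin 222° + T_2 sin 168° + T_3 sin 29° = 0.
The known terms sum to (-356, -320.5) N, so -0.9781 T_2 + 0.8746 T_3 = 356 and 0.2079 T_2 + 0.4848 T_3 = 320.5.
Solving simultaneously: T_2 = 164.2 N, T_3 = 590.7 N.

T_2 ≈ 164 N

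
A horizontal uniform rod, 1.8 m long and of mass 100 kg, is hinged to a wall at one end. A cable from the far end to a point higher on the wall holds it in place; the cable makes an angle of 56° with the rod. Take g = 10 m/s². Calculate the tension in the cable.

Take torques about the hinge: T sin 56° · 1.8 = 100×10×0.9 = 900 N·m.
So T = 900 / (0.8290 × 1.8) = 603.11 N.

T ≈ 603 N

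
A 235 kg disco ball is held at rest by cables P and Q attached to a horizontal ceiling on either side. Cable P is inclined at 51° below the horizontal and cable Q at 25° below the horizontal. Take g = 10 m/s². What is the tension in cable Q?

T_Q ≈ 1520 N

Weight W = 235 × 10 = 2350 N acts straight down.
Horizontal: T_P cos 51° = T_Q cos 25°  →  T_P = 1.44 T_Q.
Vertical: T_P sin 51° + T_Q sin 25° = 2350.
Substituting the horizontal relation into the vertical equation gives 1.542 T_Q = 2350, so T_Q = 1524 N.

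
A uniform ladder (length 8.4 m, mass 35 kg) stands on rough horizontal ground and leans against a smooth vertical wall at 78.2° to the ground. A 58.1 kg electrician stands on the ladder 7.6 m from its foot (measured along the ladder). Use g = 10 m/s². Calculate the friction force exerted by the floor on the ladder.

f ≈ 146 N

Torques about the foot: N_wall · 8.4 sin 78.2° = 35×10×4.2 cos 78.2° + 58.1×10×7.6 cos 78.2° → N_wall = 146.38 N.
ΣF_x = 0: f_floor = N_wall = 146.38 N.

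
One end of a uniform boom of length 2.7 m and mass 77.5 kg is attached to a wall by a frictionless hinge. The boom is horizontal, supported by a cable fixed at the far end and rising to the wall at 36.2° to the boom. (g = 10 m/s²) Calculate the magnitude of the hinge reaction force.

|H| ≈ 656 N

Take torques about the hinge: T sin 36.2° · 2.7 = 77.5×10×1.35 = 1046.2 N·m.
So T = 1046.2 / (0.5906 × 2.7) = 656.11 N.
ΣF_x = 0: H_x = T cos 36.2° = 529.45 N.
ΣF_y = 0: H_y = (77.5×10) − T sin 36.2° = 775 − 387.5 = 387.5 N.
|H| = √(H_x² + H_y²) = √((529.45)² + (387.5)²) = 656.11 N.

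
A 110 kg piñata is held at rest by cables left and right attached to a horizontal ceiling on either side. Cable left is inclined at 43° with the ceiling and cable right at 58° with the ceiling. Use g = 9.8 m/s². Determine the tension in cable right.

Weight W = 110 × 9.8 = 1078 N acts straight down.
Horizontal: T_left cos 43° = T_right cos 58°  →  T_left = 0.7246 T_right.
Vertical: T_left sin 43° + T_right sin 58° = 1078.
Substituting the horizontal relation into the vertical equation gives 1.342 T_right = 1078, so T_right = 803.2 N.

T_right ≈ 803 N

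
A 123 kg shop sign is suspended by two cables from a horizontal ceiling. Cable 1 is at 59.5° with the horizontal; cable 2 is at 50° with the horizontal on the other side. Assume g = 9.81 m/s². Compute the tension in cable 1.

Weight W = 123 × 9.81 = 1207 N acts straight down.
Horizontal: T_1 cos 59.5° = T_2 cos 50°  →  T_2 = 0.7896 T_1.
Vertical: T_1 sin 59.5° + T_2 sin 50° = 1207.
Substituting the horizontal relation into the vertical equation gives 1.466 T_1 = 1207, so T_1 = 822.8 N.

T_1 ≈ 823 N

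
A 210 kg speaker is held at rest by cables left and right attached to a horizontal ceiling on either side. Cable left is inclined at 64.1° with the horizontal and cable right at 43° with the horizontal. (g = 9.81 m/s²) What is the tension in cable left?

Weight W = 210 × 9.81 = 2060 N acts straight down.
Horizontal: T_left cos 64.1° = T_right cos 43°  →  T_right = 0.5973 T_left.
Vertical: T_left sin 64.1° + T_right sin 43° = 2060.
Substituting the horizontal relation into the vertical equation gives 1.307 T_left = 2060, so T_left = 1576 N.

T_left ≈ 1580 N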